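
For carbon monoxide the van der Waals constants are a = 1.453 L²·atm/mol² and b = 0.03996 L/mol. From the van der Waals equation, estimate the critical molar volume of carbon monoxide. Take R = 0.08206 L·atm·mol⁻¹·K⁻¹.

For a van der Waals gas, V_m,c = 3b.
V_m,c = 3×0.03996 = 0.1199 L/mol

V_m,c ≈ 0.1199 L/mol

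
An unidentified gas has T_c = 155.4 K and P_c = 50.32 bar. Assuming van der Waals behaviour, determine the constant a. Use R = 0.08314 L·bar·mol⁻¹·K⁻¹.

a ≈ 1.399 L²·bar/mol²

From T_c = 8a/(27Rb) and P_c = a/(27b²): a = 27 R² T_c²/(64 P_c).
a = 27×(0.08314)²×(155.4)²/(64×50.32) = 4507.0/3220.5 = 1.399 L²·bar/mol²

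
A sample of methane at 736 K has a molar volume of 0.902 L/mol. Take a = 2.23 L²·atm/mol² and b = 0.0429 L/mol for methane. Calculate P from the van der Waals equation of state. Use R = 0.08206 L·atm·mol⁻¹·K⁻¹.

P ≈ 67.56 atm

P = RT/(V_m − b) − a/V_m²
RT/(V_m − b) = (0.08206)(736)/(0.902 − 0.0429) = 60.396/0.85910 = 70.301 atm
a/V_m² = 2.23/(0.902)² = 2.7409 atm
P = 70.301 − 2.7409 = 67.56 atm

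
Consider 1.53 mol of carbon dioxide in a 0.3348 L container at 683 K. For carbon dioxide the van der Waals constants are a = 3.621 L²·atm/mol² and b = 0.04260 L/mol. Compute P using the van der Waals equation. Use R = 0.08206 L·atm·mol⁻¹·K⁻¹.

P = nRT/(V − nb) − a n²/V²
nRT/(V − nb) = (1.53)(0.08206)(683)/(0.3348 − 1.53×0.04260) = 85.752/0.26962 = 318.05 atm
a n²/V² = (3.621)(1.53)²/(0.3348)² = 75.621 atm
P = 318.05 − 75.621 = 242.4 atm

P ≈ 242.4 atm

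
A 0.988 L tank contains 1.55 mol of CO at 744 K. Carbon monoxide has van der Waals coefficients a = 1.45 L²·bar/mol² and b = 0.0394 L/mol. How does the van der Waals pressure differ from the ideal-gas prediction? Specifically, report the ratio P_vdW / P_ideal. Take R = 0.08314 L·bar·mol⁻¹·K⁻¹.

P_vdW / P_ideal ≈ 1.029

Ideal: P_ideal = nRT/V = (1.55)(0.08314)(744)/0.988 = 97.0415 bar
vdW: P = nRT/(V − nb) − a n²/V² = 95.8770/0.926930 − 3.48363/0.976144 = 103.435 − 3.56877 = 99.866 bar
Ratio = 99.866/97.0415 = 1.029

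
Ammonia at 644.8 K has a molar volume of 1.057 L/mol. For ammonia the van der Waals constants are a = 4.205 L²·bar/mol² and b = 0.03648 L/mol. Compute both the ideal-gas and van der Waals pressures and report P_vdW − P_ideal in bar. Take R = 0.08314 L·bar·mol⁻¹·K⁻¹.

Ideal: P_ideal = RT/V_m = (0.08314)(644.8)/1.057 = 50.7178 bar
vdW: P = RT/(V_m − b) − a/V_m² = 53.6087/1.02052 − 4.205/1.11725 = 52.5308 − 3.76371 = 48.7671 bar
ΔP = 48.7671 − 50.7178 = -1.951 bar

ΔP ≈ -1.951 bar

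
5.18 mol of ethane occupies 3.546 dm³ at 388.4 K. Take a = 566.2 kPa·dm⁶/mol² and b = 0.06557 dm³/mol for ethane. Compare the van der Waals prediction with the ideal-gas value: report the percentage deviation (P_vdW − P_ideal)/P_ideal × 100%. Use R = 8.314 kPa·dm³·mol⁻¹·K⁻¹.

-15.02 %

Ideal: P_ideal = nRT/V = (5.18)(8.314)(388.4)/3.546 = 4717.16 kPa
vdW: P = nRT/(V − nb) − a n²/V² = 16727.0/3.20635 − 15192.5/12.5741 = 5216.84 − 1208.24 = 4008.60 kPa
% deviation = (4008.60 − 4717.16)/4717.16 × 100% = -15.02%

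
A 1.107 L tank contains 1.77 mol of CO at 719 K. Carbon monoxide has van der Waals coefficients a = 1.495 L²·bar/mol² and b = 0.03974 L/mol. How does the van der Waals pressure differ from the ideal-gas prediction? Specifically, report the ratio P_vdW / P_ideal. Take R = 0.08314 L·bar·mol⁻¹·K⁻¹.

P_vdW / P_ideal ≈ 1.028

Ideal: P_ideal = nRT/V = (1.77)(0.08314)(719)/1.107 = 95.5795 bar
vdW: P = nRT/(V − nb) − a n²/V² = 105.806/1.03666 − 4.68369/1.22545 = 102.064 − 3.82202 = 98.242 bar
Ratio = 98.242/95.5795 = 1.028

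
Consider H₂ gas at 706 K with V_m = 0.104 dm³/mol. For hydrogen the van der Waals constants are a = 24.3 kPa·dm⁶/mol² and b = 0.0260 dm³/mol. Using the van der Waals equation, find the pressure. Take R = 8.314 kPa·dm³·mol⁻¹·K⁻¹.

P = RT/(V_m − b) − a/V_m²
RT/(V_m − b) = (8.314)(706)/(0.104 − 0.0260) = 5869.7/0.078000 = 75253 kPa
a/V_m² = 24.3/(0.104)² = 2246.7 kPa
P = 75253 − 2246.7 = 73006 kPa

P ≈ 73006 kPa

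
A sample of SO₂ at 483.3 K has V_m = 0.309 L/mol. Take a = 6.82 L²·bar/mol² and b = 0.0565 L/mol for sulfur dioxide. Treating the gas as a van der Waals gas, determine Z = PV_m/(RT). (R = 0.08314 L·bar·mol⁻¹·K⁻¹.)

Z ≈ 0.6745

P = RT/(V_m − b) − a/V_m² = (0.08314)(483.3)/(0.309 − 0.0565) − 6.82/(0.309)²
  = 40.182/0.25250 − 71.428 = 159.14 − 71.428 = 87.71 bar
Z = PV_m/(RT) = (87.71)(0.309)/((0.08314)(483.3)) = 27.102/40.182 = 0.6745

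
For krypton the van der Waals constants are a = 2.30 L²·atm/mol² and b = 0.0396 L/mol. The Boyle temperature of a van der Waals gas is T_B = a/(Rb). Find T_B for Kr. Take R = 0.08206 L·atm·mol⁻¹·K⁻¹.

T_B ≈ 707.8 K

For a van der Waals gas the second virial coefficient B₂ = b − a/(RT) vanishes at T_B = a/(Rb).
T_B = 2.30/(0.08206×0.0396) = 2.30/0.0032496 = 707.8 K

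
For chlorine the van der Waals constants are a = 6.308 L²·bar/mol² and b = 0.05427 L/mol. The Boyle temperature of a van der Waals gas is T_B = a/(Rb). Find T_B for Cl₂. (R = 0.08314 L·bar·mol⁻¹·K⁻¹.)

T_B ≈ 1398 K

For a van der Waals gas the second virial coefficient B₂ = b − a/(RT) vanishes at T_B = a/(Rb).
T_B = 6.308/(0.08314×0.05427) = 6.308/0.0045120 = 1398 K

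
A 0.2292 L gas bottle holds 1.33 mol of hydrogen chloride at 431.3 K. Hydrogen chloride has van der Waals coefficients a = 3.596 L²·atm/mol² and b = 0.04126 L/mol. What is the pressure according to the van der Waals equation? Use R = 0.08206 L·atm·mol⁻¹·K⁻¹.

P ≈ 148.9 atm

P = nRT/(V − nb) − a n²/V²
nRT/(V − nb) = (1.33)(0.08206)(431.3)/(0.2292 − 1.33×0.04126) = 47.072/0.17432 = 270.03 atm
a n²/V² = (3.596)(1.33)²/(0.2292)² = 121.09 atm
P = 270.03 − 121.09 = 148.9 atm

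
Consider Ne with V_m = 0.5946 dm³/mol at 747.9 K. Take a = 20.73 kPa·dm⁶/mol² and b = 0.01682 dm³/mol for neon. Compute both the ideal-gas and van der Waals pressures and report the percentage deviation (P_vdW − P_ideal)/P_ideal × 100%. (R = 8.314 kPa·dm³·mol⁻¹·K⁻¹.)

2.35 %

Ideal: P_ideal = RT/V_m = (8.314)(747.9)/0.5946 = 10457.5 kPa
vdW: P = RT/(V_m − b) − a/V_m² = 6218.04/0.577780 − 20.73/0.353549 = 10762.0 − 58.6340 = 10703.4 kPa
% deviation = (10703.4 − 10457.5)/10457.5 × 100% = 2.35%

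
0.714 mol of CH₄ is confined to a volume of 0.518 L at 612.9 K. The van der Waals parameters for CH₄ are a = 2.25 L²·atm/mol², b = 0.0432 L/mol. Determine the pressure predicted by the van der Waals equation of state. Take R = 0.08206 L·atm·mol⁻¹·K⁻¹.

P ≈ 69.44 atm

P = nRT/(V − nb) − a n²/V²
nRT/(V − nb) = (0.714)(0.08206)(612.9)/(0.518 − 0.714×0.0432) = 35.910/0.48716 = 73.713 atm
a n²/V² = (2.25)(0.714)²/(0.518)² = 4.2748 atm
P = 73.713 − 4.2748 = 69.44 atm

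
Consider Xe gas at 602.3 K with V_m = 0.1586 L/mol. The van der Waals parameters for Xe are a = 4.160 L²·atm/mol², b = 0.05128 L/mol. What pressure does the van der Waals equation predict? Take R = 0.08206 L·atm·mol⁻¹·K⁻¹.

P = RT/(V_m − b) − a/V_m²
RT/(V_m − b) = (0.08206)(602.3)/(0.1586 − 0.05128) = 49.425/0.10732 = 460.54 atm
a/V_m² = 4.160/(0.1586)² = 165.38 atm
P = 460.54 − 165.38 = 295.2 atm

P ≈ 295.2 atm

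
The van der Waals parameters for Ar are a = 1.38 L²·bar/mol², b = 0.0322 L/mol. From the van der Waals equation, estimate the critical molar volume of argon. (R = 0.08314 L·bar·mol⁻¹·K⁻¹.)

V_m,c ≈ 0.09660 L/mol

For a van der Waals gas, V_m,c = 3b.
V_m,c = 3×0.0322 = 0.09660 L/mol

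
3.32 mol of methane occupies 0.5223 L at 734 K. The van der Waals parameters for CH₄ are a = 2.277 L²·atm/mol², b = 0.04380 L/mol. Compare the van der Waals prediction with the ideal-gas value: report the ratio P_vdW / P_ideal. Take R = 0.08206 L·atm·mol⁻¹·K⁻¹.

P_vdW / P_ideal ≈ 1.146

Ideal: P_ideal = nRT/V = (3.32)(0.08206)(734)/0.5223 = 382.865 atm
vdW: P = nRT/(V − nb) − a n²/V² = 199.970/0.376884 − 25.0980/0.272797 = 530.588 − 92.0025 = 438.586 atm
Ratio = 438.586/382.865 = 1.146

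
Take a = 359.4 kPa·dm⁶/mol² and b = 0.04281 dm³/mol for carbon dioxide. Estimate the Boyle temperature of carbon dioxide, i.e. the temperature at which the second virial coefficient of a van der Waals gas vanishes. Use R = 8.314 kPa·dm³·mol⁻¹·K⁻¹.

T_B ≈ 1010 K

For a van der Waals gas the second virial coefficient B₂ = b − a/(RT) vanishes at T_B = a/(Rb).
T_B = 359.4/(8.314×0.04281) = 359.4/0.35592 = 1010 K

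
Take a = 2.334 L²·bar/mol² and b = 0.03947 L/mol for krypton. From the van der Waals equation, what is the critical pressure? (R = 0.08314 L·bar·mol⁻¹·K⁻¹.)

P_c ≈ 55.49 bar

For a van der Waals gas, P_c = a/(27b²).
P_c = 2.334/(27×(0.03947)²) = 2.334/0.042063 = 55.49 bar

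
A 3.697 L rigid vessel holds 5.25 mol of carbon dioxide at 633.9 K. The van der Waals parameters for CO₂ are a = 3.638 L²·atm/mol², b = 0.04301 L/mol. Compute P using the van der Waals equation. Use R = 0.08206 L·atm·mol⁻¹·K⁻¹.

P = nRT/(V − nb) − a n²/V²
nRT/(V − nb) = (5.25)(0.08206)(633.9)/(3.697 − 5.25×0.04301) = 273.09/3.4712 = 78.673 atm
a n²/V² = (3.638)(5.25)²/(3.697)² = 7.3364 atm
P = 78.673 − 7.3364 = 71.34 atm

P ≈ 71.34 atm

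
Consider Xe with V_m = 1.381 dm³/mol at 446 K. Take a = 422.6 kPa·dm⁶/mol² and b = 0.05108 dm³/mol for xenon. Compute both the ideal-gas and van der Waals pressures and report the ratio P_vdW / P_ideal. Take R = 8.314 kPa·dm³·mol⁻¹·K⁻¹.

Ideal: P_ideal = RT/V_m = (8.314)(446)/1.381 = 2685.04 kPa
vdW: P = RT/(V_m − b) − a/V_m² = 3708.04/1.32992 − 422.6/1.90716 = 2788.17 − 221.586 = 2566.58 kPa
Ratio = 2566.58/2685.04 = 0.9559

P_vdW / P_ideal ≈ 0.9559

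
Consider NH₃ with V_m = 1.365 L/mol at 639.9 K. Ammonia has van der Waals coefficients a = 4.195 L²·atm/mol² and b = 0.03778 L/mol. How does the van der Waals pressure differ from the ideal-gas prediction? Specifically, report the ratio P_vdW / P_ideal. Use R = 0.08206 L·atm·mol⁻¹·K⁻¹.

P_vdW / P_ideal ≈ 0.9699

Ideal: P_ideal = RT/V_m = (0.08206)(639.9)/1.365 = 38.4690 atm
vdW: P = RT/(V_m − b) − a/V_m² = 52.5102/1.32722 − 4.195/1.86323 = 39.5641 − 2.25147 = 37.3126 atm
Ratio = 37.3126/38.4690 = 0.9699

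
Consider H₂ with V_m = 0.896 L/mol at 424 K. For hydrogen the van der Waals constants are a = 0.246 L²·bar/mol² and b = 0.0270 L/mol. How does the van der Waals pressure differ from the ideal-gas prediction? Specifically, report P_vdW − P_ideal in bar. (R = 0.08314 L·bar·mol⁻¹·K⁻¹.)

Ideal: P_ideal = RT/V_m = (0.08314)(424)/0.896 = 39.3430 bar
vdW: P = RT/(V_m − b) − a/V_m² = 35.2514/0.869000 − 0.246/0.802816 = 40.5655 − 0.306421 = 40.2591 bar
ΔP = 40.2591 − 39.3430 = 0.916 bar

ΔP ≈ 0.916 bar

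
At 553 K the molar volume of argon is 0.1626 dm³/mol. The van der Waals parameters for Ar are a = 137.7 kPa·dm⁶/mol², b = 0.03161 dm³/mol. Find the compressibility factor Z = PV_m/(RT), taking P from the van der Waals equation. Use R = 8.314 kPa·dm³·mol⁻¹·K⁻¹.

P = RT/(V_m − b) − a/V_m² = (8.314)(553)/(0.1626 − 0.03161) − 137.7/(0.1626)²
  = 4597.6/0.13099 − 5208.3 = 35099 − 5208.3 = 29891 kPa
Z = PV_m/(RT) = (29891)(0.1626)/((8.314)(553)) = 4860.3/4597.6 = 1.057

Z ≈ 1.057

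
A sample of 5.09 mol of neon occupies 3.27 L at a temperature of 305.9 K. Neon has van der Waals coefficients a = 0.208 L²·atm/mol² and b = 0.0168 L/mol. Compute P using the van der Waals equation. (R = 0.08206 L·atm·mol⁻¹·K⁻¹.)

P = nRT/(V − nb) − a n²/V²
nRT/(V − nb) = (5.09)(0.08206)(305.9)/(3.27 − 5.09×0.0168) = 127.77/3.1845 = 40.122 atm
a n²/V² = (0.208)(5.09)²/(3.27)² = 0.50397 atm
P = 40.122 − 0.50397 = 39.62 atm

P ≈ 39.62 atm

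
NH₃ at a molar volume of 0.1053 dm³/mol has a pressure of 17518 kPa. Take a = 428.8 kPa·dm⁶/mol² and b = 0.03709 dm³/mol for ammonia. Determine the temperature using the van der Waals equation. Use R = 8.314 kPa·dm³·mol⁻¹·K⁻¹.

T ≈ 461.0 K

T = (P + a/V_m²)(V_m − b)/R
P + a/V_m² = 17518 + 428.8/(0.1053)² = 56190 kPa
V_m − b = 0.1053 − 0.03709 = 0.068210 dm³/mol
T = (56190)(0.068210)/8.314 = 461.0 K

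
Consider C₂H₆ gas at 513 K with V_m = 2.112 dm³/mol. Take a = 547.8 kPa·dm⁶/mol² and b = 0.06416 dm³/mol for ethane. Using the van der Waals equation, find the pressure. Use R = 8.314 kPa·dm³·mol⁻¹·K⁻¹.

P = RT/(V_m − b) − a/V_m²
RT/(V_m − b) = (8.314)(513)/(2.112 − 0.06416) = 4265.1/2.0478 = 2082.8 kPa
a/V_m² = 547.8/(2.112)² = 122.81 kPa
P = 2082.8 − 122.81 = 1960 kPa

P ≈ 1960 kPa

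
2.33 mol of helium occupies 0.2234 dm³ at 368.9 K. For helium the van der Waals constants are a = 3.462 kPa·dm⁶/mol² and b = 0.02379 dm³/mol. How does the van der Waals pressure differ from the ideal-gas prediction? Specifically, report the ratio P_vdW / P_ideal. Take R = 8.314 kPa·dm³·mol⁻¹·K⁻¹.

P_vdW / P_ideal ≈ 1.318

Ideal: P_ideal = nRT/V = (2.33)(8.314)(368.9)/0.2234 = 31988.3 kPa
vdW: P = nRT/(V − nb) − a n²/V² = 7146.19/0.167969 − 18.7949/0.0499076 = 42544.7 − 376.594 = 42168.1 kPa
Ratio = 42168.1/31988.3 = 1.318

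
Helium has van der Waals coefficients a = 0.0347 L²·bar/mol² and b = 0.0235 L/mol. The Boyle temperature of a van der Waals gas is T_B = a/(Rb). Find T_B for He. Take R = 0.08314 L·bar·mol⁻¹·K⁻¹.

For a van der Waals gas the second virial coefficient B₂ = b − a/(RT) vanishes at T_B = a/(Rb).
T_B = 0.0347/(0.08314×0.0235) = 0.0347/0.0019538 = 17.76 K

T_B ≈ 17.76 K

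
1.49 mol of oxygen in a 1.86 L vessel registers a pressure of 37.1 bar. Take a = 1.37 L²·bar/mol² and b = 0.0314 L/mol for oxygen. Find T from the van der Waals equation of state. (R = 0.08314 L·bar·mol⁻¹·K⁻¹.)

T = (P + a n²/V²)(V − nb)/(nR)
P + a n²/V² = 37.1 + (1.37)(1.49)²/(1.86)² = 37.979 bar
V − nb = 1.86 − (1.49)(0.0314) = 1.8132 L
T = (37.979)(1.8132)/((1.49)(0.08314)) = 555.9 K

T ≈ 555.9 K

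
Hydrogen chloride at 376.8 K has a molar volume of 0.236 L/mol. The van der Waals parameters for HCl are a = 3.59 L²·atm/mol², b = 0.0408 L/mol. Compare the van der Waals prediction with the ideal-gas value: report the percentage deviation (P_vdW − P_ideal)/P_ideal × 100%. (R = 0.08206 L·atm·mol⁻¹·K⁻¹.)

-28.30 %

Ideal: P_ideal = RT/V_m = (0.08206)(376.8)/0.236 = 131.018 atm
vdW: P = RT/(V_m − b) − a/V_m² = 30.9202/0.195200 − 3.59/0.0556960 = 158.403 − 64.4571 = 93.946 atm
% deviation = (93.946 − 131.018)/131.018 × 100% = -28.30%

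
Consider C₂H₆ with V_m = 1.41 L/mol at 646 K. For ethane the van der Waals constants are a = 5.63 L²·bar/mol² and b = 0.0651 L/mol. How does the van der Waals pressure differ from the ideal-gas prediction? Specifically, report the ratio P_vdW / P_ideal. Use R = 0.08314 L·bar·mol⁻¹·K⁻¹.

Ideal: P_ideal = RT/V_m = (0.08314)(646)/1.41 = 38.0911 bar
vdW: P = RT/(V_m − b) − a/V_m² = 53.7084/1.34490 − 5.63/1.98810 = 39.9349 − 2.83185 = 37.1031 bar
Ratio = 37.1031/38.0911 = 0.9741

P_vdW / P_ideal ≈ 0.9741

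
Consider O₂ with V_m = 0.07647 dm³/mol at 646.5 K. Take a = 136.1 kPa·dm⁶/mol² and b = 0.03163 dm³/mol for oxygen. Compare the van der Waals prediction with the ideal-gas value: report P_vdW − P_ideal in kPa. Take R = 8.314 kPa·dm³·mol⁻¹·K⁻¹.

ΔP ≈ 26310 kPa

Ideal: P_ideal = RT/V_m = (8.314)(646.5)/0.07647 = 70289.0 kPa
vdW: P = RT/(V_m − b) − a/V_m² = 5375.00/0.0448400 − 136.1/0.00584766 = 119871 − 23274.3 = 96597 kPa
ΔP = 96597 − 70289.0 = 26310 kPa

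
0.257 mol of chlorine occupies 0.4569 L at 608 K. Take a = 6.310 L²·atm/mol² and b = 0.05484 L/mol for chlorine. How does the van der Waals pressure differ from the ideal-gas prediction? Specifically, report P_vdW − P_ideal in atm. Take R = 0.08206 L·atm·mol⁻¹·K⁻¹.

Ideal: P_ideal = nRT/V = (0.257)(0.08206)(608)/0.4569 = 28.0638 atm
vdW: P = nRT/(V − nb) − a n²/V² = 12.8224/0.442806 − 0.416769/0.208758 = 28.9572 − 1.99642 = 26.9608 atm
ΔP = 26.9608 − 28.0638 = -1.103 atm

ΔP ≈ -1.103 atm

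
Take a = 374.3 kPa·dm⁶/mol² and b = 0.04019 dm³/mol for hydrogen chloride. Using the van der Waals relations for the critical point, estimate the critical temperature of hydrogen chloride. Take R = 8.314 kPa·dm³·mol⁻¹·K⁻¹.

For a van der Waals gas, T_c = 8a/(27Rb).
T_c = 8×374.3/(27×8.314×0.04019) = 2994.4/9.0218 = 331.9 K

T_c ≈ 331.9 K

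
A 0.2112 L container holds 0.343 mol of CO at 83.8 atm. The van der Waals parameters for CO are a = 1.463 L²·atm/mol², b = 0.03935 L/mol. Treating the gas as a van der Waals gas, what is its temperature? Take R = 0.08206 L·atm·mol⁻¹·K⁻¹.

T ≈ 615.7 K

T = (P + a n²/V²)(V − nb)/(nR)
P + a n²/V² = 83.8 + (1.463)(0.343)²/(0.2112)² = 87.659 atm
V − nb = 0.2112 − (0.343)(0.03935) = 0.19770 L
T = (87.659)(0.19770)/((0.343)(0.08206)) = 615.7 K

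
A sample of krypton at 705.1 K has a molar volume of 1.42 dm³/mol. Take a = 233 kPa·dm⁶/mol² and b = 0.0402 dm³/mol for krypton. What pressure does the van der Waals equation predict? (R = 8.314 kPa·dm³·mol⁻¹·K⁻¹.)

P ≈ 4133 kPa

P = RT/(V_m − b) − a/V_m²
RT/(V_m − b) = (8.314)(705.1)/(1.42 − 0.0402) = 5862.2/1.3798 = 4248.6 kPa
a/V_m² = 233/(1.42)² = 115.55 kPa
P = 4248.6 − 115.55 = 4133 kPa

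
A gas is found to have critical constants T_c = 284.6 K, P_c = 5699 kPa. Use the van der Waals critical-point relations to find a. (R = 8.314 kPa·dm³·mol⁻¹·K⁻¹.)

From T_c = 8a/(27Rb) and P_c = a/(27b²): a = 27 R² T_c²/(64 P_c).
a = 27×(8.314)²×(284.6)²/(64×5699) = 151165817/364736 = 414.5 kPa·dm⁶/mol²

a ≈ 414.5 kPa·dm⁶/mol²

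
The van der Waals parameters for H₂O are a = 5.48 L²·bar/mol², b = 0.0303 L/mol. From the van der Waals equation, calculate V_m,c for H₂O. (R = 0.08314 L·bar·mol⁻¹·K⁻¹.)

For a van der Waals gas, V_m,c = 3b.
V_m,c = 3×0.0303 = 0.09090 L/mol

V_m,c ≈ 0.09090 L/mol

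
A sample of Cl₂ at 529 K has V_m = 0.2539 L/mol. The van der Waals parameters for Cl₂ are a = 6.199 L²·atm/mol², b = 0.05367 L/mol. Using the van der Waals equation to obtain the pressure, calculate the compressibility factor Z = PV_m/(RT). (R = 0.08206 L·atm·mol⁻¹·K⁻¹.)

P = RT/(V_m − b) − a/V_m² = (0.08206)(529)/(0.2539 − 0.05367) − 6.199/(0.2539)²
  = 43.410/0.20023 − 96.160 = 216.80 − 96.160 = 120.64 atm
Z = PV_m/(RT) = (120.64)(0.2539)/((0.08206)(529)) = 30.630/43.410 = 0.7056

Z ≈ 0.7056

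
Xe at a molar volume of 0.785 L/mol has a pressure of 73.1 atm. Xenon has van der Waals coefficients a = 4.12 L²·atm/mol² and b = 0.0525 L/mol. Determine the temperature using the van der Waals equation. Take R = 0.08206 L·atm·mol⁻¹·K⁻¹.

T ≈ 712.2 K

T = (P + a/V_m²)(V_m − b)/R
P + a/V_m² = 73.1 + 4.12/(0.785)² = 79.786 atm
V_m − b = 0.785 − 0.0525 = 0.73250 L/mol
T = (79.786)(0.73250)/0.08206 = 712.2 K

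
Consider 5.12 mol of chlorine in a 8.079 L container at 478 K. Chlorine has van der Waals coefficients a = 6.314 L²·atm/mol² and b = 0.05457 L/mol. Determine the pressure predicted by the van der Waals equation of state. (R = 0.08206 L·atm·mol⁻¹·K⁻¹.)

P = nRT/(V − nb) − a n²/V²
nRT/(V − nb) = (5.12)(0.08206)(478)/(8.079 − 5.12×0.05457) = 200.83/7.7996 = 25.749 atm
a n²/V² = (6.314)(5.12)²/(8.079)² = 2.5359 atm
P = 25.749 − 2.5359 = 23.21 atm

P ≈ 23.21 atm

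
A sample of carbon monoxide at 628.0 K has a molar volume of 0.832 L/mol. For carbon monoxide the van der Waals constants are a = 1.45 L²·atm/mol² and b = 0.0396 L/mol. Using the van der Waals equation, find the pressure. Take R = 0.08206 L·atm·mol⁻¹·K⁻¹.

P = RT/(V_m − b) − a/V_m²
RT/(V_m − b) = (0.08206)(628.0)/(0.832 − 0.0396) = 51.534/0.79240 = 65.035 atm
a/V_m² = 1.45/(0.832)² = 2.0947 atm
P = 65.035 − 2.0947 = 62.94 atm

P ≈ 62.94 atm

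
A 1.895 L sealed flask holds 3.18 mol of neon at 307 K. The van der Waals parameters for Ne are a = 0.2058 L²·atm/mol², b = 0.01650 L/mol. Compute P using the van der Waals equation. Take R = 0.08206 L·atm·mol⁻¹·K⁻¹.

P ≈ 42.90 atm

P = nRT/(V − nb) − a n²/V²
nRT/(V − nb) = (3.18)(0.08206)(307)/(1.895 − 3.18×0.01650) = 80.112/1.8425 = 43.480 atm
a n²/V² = (0.2058)(3.18)²/(1.895)² = 0.57954 atm
P = 43.480 − 0.57954 = 42.90 atm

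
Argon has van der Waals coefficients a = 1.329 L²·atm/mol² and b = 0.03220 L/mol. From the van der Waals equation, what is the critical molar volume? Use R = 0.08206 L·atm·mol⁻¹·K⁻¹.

For a van der Waals gas, V_m,c = 3b.
V_m,c = 3×0.03220 = 0.09660 L/mol

V_m,c ≈ 0.09660 L/mol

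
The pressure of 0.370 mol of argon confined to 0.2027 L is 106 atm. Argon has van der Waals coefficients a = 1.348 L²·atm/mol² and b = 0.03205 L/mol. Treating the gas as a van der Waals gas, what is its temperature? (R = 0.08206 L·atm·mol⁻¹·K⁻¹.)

T ≈ 694.5 K

T = (P + a n²/V²)(V − nb)/(nR)
P + a n²/V² = 106 + (1.348)(0.370)²/(0.2027)² = 110.49 atm
V − nb = 0.2027 − (0.370)(0.03205) = 0.19084 L
T = (110.49)(0.19084)/((0.370)(0.08206)) = 694.5 K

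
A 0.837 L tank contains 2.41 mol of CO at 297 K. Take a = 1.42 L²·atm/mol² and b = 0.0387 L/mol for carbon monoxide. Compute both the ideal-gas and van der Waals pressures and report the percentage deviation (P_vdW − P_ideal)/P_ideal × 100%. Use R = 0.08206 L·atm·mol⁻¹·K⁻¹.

-4.24 %

Ideal: P_ideal = nRT/V = (2.41)(0.08206)(297)/0.837 = 70.1745 atm
vdW: P = nRT/(V − nb) − a n²/V² = 58.7361/0.743733 − 8.24750/0.700569 = 78.9747 − 11.7726 = 67.2021 atm
% deviation = (67.2021 − 70.1745)/70.1745 × 100% = -4.24%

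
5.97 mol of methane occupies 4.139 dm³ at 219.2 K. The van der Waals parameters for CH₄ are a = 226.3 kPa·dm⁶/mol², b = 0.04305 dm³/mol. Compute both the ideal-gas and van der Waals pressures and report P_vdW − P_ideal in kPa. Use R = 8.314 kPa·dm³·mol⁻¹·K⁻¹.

ΔP ≈ -296.8 kPa

Ideal: P_ideal = nRT/V = (5.97)(8.314)(219.2)/4.139 = 2628.63 kPa
vdW: P = nRT/(V − nb) − a n²/V² = 10879.9/3.88199 − 8065.54/17.1313 = 2802.66 − 470.807 = 2331.85 kPa
ΔP = 2331.85 − 2628.63 = -296.8 kPa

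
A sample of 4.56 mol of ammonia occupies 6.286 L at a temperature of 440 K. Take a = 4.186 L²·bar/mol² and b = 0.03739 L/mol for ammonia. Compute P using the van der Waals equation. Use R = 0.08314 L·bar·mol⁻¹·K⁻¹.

P ≈ 25.07 bar

P = nRT/(V − nb) − a n²/V²
nRT/(V − nb) = (4.56)(0.08314)(440)/(6.286 − 4.56×0.03739) = 166.81/6.1155 = 27.277 bar
a n²/V² = (4.186)(4.56)²/(6.286)² = 2.2028 bar
P = 27.277 − 2.2028 = 25.07 bar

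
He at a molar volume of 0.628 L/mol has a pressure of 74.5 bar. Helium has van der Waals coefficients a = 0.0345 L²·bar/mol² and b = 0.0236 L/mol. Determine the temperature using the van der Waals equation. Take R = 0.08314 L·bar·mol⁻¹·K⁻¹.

T ≈ 542.2 K

T = (P + a/V_m²)(V_m − b)/R
P + a/V_m² = 74.5 + 0.0345/(0.628)² = 74.587 bar
V_m − b = 0.628 − 0.0236 = 0.60440 L/mol
T = (74.587)(0.60440)/0.08314 = 542.2 K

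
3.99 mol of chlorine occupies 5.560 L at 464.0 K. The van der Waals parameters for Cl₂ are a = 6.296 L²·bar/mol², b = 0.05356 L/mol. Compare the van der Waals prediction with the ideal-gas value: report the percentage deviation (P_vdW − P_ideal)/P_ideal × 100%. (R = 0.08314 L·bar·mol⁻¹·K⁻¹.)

-7.71 %

Ideal: P_ideal = nRT/V = (3.99)(0.08314)(464.0)/5.560 = 27.6838 bar
vdW: P = nRT/(V − nb) − a n²/V² = 153.922/5.34630 − 100.233/30.9136 = 28.7904 − 3.24236 = 25.5480 bar
% deviation = (25.5480 − 27.6838)/27.6838 × 100% = -7.71%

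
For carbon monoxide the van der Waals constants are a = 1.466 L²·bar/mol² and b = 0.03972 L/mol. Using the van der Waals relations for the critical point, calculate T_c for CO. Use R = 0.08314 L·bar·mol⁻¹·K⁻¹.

T_c ≈ 131.5 K

For a van der Waals gas, T_c = 8a/(27Rb).
T_c = 8×1.466/(27×0.08314×0.03972) = 11.728/0.089163 = 131.5 K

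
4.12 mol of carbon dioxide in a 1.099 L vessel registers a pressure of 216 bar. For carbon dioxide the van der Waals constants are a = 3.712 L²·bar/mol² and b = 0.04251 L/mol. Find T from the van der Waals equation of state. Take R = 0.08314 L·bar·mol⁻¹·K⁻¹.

T = (P + a n²/V²)(V − nb)/(nR)
P + a n²/V² = 216 + (3.712)(4.12)²/(1.099)² = 268.17 bar
V − nb = 1.099 − (4.12)(0.04251) = 0.92386 L
T = (268.17)(0.92386)/((4.12)(0.08314)) = 723.3 K

T ≈ 723.3 K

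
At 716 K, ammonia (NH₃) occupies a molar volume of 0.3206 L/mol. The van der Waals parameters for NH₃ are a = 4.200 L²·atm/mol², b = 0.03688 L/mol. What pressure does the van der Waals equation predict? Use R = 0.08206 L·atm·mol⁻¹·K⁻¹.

P = RT/(V_m − b) − a/V_m²
RT/(V_m − b) = (0.08206)(716)/(0.3206 − 0.03688) = 58.755/0.28372 = 207.09 atm
a/V_m² = 4.200/(0.3206)² = 40.862 atm
P = 207.09 − 40.862 = 166.2 atm

P ≈ 166.2 atm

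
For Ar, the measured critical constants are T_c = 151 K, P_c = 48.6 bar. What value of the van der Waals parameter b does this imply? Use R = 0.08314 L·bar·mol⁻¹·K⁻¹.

From T_c = 8a/(27Rb) and P_c = a/(27b²): b = R T_c/(8 P_c).
b = (0.08314)(151)/(8×48.6) = 12.554/388.80 = 0.03229 L/mol

b ≈ 0.03229 L/mol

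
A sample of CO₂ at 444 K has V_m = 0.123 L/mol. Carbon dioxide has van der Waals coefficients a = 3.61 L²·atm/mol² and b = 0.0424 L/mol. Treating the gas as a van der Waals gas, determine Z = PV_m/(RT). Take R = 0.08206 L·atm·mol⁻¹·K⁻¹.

Z ≈ 0.7205

P = RT/(V_m − b) − a/V_m² = (0.08206)(444)/(0.123 − 0.0424) − 3.61/(0.123)²
  = 36.435/0.080600 − 238.61 = 452.05 − 238.61 = 213.44 atm
Z = PV_m/(RT) = (213.44)(0.123)/((0.08206)(444)) = 26.253/36.435 = 0.7205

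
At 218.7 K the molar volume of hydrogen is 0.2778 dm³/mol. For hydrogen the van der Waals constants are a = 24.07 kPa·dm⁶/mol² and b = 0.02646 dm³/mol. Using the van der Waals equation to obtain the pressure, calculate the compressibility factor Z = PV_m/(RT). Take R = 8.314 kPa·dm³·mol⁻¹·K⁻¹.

P = RT/(V_m − b) − a/V_m² = (8.314)(218.7)/(0.2778 − 0.02646) − 24.07/(0.2778)²
  = 1818.3/0.25134 − 311.90 = 7234.4 − 311.90 = 6922.5 kPa
Z = PV_m/(RT) = (6922.5)(0.2778)/((8.314)(218.7)) = 1923.1/1818.3 = 1.058

Z ≈ 1.058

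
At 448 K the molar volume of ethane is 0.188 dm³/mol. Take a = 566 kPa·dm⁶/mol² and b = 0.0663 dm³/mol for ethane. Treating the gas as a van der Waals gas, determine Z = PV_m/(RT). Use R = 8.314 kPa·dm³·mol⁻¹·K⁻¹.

Z ≈ 0.7365

P = RT/(V_m − b) − a/V_m² = (8.314)(448)/(0.188 − 0.0663) − 566/(0.188)²
  = 3724.7/0.12170 − 16014 = 30606 − 16014 = 14592 kPa
Z = PV_m/(RT) = (14592)(0.188)/((8.314)(448)) = 2743.3/3724.7 = 0.7365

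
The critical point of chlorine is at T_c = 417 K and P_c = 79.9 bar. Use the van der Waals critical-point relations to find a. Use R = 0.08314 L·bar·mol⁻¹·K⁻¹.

a ≈ 6.346 L²·bar/mol²

From T_c = 8a/(27Rb) and P_c = a/(27b²): a = 27 R² T_c²/(64 P_c).
a = 27×(0.08314)²×(417)²/(64×79.9) = 32453/5113.6 = 6.346 L²·bar/mol²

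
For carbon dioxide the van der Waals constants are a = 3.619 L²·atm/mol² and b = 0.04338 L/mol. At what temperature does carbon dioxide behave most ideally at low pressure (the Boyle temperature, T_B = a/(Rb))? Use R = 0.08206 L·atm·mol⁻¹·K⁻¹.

For a van der Waals gas the second virial coefficient B₂ = b − a/(RT) vanishes at T_B = a/(Rb).
T_B = 3.619/(0.08206×0.04338) = 3.619/0.0035598 = 1017 K

T_B ≈ 1017 K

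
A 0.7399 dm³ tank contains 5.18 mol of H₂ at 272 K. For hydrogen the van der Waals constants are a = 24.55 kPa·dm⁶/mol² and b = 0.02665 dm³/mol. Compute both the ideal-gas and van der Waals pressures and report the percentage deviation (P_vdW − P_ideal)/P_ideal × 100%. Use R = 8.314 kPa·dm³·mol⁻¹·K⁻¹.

15.34 %

Ideal: P_ideal = nRT/V = (5.18)(8.314)(272)/0.7399 = 15832.0 kPa
vdW: P = nRT/(V − nb) − a n²/V² = 11714.1/0.601853 − 658.735/0.547452 = 19463.4 − 1203.27 = 18260.1 kPa
% deviation = (18260.1 − 15832.0)/15832.0 × 100% = 15.34%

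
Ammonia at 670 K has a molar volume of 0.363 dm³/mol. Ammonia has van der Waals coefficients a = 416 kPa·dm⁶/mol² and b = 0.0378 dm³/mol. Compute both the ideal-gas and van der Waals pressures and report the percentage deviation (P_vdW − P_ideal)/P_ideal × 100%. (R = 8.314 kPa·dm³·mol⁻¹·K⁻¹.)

Ideal: P_ideal = RT/V_m = (8.314)(670)/0.363 = 15345.4 kPa
vdW: P = RT/(V_m − b) − a/V_m² = 5570.38/0.325200 − 416/0.131769 = 17129.1 − 3157.04 = 13972.1 kPa
% deviation = (13972.1 − 15345.4)/15345.4 × 100% = -8.95%

-8.95 %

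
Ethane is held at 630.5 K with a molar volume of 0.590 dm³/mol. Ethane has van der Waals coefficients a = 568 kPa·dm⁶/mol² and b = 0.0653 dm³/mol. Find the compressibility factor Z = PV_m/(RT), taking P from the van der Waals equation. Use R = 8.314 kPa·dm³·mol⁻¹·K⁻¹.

P = RT/(V_m − b) − a/V_m² = (8.314)(630.5)/(0.590 − 0.0653) − 568/(0.590)²
  = 5242.0/0.52470 − 1631.7 = 9990.5 − 1631.7 = 8358.8 kPa
Z = PV_m/(RT) = (8358.8)(0.590)/((8.314)(630.5)) = 4931.7/5242.0 = 0.9408

Z ≈ 0.9408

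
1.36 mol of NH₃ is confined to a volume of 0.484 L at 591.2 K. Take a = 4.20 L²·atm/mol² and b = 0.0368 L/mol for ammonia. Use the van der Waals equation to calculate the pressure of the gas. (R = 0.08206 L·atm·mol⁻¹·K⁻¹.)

P = nRT/(V − nb) − a n²/V²
nRT/(V − nb) = (1.36)(0.08206)(591.2)/(0.484 − 1.36×0.0368) = 65.979/0.43395 = 152.04 atm
a n²/V² = (4.20)(1.36)²/(0.484)² = 33.162 atm
P = 152.04 − 33.162 = 118.9 atm

P ≈ 118.9 atm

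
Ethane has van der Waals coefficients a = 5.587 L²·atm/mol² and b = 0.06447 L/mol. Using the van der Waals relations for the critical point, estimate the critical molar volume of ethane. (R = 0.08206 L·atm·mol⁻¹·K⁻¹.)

For a van der Waals gas, V_m,c = 3b.
V_m,c = 3×0.06447 = 0.1934 L/mol

V_m,c ≈ 0.1934 L/mol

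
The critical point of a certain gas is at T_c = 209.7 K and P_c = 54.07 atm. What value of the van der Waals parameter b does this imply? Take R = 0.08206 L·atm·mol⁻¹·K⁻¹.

b ≈ 0.03978 L/mol

From T_c = 8a/(27Rb) and P_c = a/(27b²): b = R T_c/(8 P_c).
b = (0.08206)(209.7)/(8×54.07) = 17.208/432.56 = 0.03978 L/mol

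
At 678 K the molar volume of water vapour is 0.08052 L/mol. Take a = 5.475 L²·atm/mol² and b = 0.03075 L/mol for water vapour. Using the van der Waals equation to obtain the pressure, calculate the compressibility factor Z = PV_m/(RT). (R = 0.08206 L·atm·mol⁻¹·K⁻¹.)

P = RT/(V_m − b) − a/V_m² = (0.08206)(678)/(0.08052 − 0.03075) − 5.475/(0.08052)²
  = 55.637/0.049770 − 844.46 = 1117.9 − 844.46 = 273.4 atm
Z = PV_m/(RT) = (273.4)(0.08052)/((0.08206)(678)) = 22.014/55.637 = 0.3957

Z ≈ 0.3957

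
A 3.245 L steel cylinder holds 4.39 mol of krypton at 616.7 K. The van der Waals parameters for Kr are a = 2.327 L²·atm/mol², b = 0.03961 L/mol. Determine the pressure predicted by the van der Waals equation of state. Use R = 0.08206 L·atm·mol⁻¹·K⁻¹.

P ≈ 68.08 atm

P = nRT/(V − nb) − a n²/V²
nRT/(V − nb) = (4.39)(0.08206)(616.7)/(3.245 − 4.39×0.03961) = 222.16/3.0711 = 72.339 atm
a n²/V² = (2.327)(4.39)²/(3.245)² = 4.2589 atm
P = 72.339 − 4.2589 = 68.08 atm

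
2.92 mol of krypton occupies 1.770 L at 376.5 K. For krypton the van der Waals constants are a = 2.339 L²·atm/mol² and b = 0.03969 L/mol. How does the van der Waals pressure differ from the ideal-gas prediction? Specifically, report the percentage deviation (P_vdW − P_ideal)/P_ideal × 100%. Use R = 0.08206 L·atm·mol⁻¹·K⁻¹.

-5.48 %

Ideal: P_ideal = nRT/V = (2.92)(0.08206)(376.5)/1.770 = 50.9690 atm
vdW: P = nRT/(V − nb) − a n²/V² = 90.2151/1.65411 − 19.9432/3.13290 = 54.5400 − 6.36573 = 48.1743 atm
% deviation = (48.1743 − 50.9690)/50.9690 × 100% = -5.48%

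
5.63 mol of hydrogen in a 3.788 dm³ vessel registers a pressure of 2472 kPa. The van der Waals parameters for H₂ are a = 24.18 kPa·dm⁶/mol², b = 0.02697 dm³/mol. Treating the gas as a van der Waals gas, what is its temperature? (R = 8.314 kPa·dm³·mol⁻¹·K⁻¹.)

T ≈ 196.2 K

T = (P + a n²/V²)(V − nb)/(nR)
P + a n²/V² = 2472 + (24.18)(5.63)²/(3.788)² = 2525.4 kPa
V − nb = 3.788 − (5.63)(0.02697) = 3.6362 dm³
T = (2525.4)(3.6362)/((5.63)(8.314)) = 196.2 K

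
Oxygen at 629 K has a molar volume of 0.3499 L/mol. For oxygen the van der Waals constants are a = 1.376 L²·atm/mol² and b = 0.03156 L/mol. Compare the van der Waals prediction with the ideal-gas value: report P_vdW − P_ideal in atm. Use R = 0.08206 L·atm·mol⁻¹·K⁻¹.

Ideal: P_ideal = RT/V_m = (0.08206)(629)/0.3499 = 147.516 atm
vdW: P = RT/(V_m − b) − a/V_m² = 51.6157/0.318340 − 1.376/0.122430 = 162.140 − 11.2391 = 150.901 atm
ΔP = 150.901 − 147.516 = 3.39 atm

ΔP ≈ 3.39 atm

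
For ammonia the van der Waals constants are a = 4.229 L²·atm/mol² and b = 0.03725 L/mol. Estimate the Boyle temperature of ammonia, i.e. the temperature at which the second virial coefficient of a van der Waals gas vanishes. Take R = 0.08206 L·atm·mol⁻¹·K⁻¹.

For a van der Waals gas the second virial coefficient B₂ = b − a/(RT) vanishes at T_B = a/(Rb).
T_B = 4.229/(0.08206×0.03725) = 4.229/0.0030567 = 1384 K

T_B ≈ 1384 K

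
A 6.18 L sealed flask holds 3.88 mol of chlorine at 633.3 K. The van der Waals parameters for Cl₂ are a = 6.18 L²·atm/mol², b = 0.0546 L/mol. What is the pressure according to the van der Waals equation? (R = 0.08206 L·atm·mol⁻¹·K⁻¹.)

P ≈ 31.35 atm

P = nRT/(V − nb) − a n²/V²
nRT/(V − nb) = (3.88)(0.08206)(633.3)/(6.18 − 3.88×0.0546) = 201.64/5.9682 = 33.786 atm
a n²/V² = (6.18)(3.88)²/(6.18)² = 2.4360 atm
P = 33.786 − 2.4360 = 31.35 atm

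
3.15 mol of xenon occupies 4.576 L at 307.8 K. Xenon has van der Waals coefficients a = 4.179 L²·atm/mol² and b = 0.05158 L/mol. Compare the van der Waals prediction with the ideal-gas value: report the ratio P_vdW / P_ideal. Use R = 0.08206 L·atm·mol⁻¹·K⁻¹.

P_vdW / P_ideal ≈ 0.9229

Ideal: P_ideal = nRT/V = (3.15)(0.08206)(307.8)/4.576 = 17.3870 atm
vdW: P = nRT/(V − nb) − a n²/V² = 79.5629/4.41352 − 41.4661/20.9398 = 18.0271 − 1.98025 = 16.0469 atm
Ratio = 16.0469/17.3870 = 0.9229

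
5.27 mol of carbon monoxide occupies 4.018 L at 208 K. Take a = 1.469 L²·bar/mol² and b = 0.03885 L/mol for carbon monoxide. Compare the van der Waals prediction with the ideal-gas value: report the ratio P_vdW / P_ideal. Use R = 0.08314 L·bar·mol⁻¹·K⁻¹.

P_vdW / P_ideal ≈ 0.9423

Ideal: P_ideal = nRT/V = (5.27)(0.08314)(208)/4.018 = 22.6816 bar
vdW: P = nRT/(V − nb) − a n²/V² = 91.1347/3.81326 − 40.7984/16.1443 = 23.8994 − 2.52711 = 21.3723 bar
Ratio = 21.3723/22.6816 = 0.9423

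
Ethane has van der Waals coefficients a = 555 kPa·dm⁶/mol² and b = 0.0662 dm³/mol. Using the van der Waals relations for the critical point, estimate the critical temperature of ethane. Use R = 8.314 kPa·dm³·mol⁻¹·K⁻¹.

For a van der Waals gas, T_c = 8a/(27Rb).
T_c = 8×555/(27×8.314×0.0662) = 4440.0/14.860 = 298.8 K

T_c ≈ 298.8 K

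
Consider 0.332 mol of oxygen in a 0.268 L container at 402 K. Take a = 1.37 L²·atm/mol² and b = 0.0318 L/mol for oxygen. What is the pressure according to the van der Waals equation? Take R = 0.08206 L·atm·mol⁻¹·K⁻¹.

P = nRT/(V − nb) − a n²/V²
nRT/(V − nb) = (0.332)(0.08206)(402)/(0.268 − 0.332×0.0318) = 10.952/0.25744 = 42.542 atm
a n²/V² = (1.37)(0.332)²/(0.268)² = 2.1025 atm
P = 42.542 − 2.1025 = 40.44 atm

P ≈ 40.44 atm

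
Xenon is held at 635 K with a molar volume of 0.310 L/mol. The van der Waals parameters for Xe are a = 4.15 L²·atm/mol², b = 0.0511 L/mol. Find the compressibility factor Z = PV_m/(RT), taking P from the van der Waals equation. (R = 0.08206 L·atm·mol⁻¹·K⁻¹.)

P = RT/(V_m − b) − a/V_m² = (0.08206)(635)/(0.310 − 0.0511) − 4.15/(0.310)²
  = 52.108/0.25890 − 43.184 = 201.27 − 43.184 = 158.09 atm
Z = PV_m/(RT) = (158.09)(0.310)/((0.08206)(635)) = 49.008/52.108 = 0.9405

Z ≈ 0.9405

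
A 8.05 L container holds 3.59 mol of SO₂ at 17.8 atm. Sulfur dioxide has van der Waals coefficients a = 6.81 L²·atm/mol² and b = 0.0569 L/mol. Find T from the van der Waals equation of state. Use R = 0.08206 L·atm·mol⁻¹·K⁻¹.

T = (P + a n²/V²)(V − nb)/(nR)
P + a n²/V² = 17.8 + (6.81)(3.59)²/(8.05)² = 19.154 atm
V − nb = 8.05 − (3.59)(0.0569) = 7.8457 L
T = (19.154)(7.8457)/((3.59)(0.08206)) = 510.1 K

T ≈ 510.1 K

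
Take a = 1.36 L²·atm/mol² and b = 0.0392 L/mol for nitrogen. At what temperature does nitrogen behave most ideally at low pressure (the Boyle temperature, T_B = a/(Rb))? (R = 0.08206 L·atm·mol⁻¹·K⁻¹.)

T_B ≈ 422.8 K

For a van der Waals gas the second virial coefficient B₂ = b − a/(RT) vanishes at T_B = a/(Rb).
T_B = 1.36/(0.08206×0.0392) = 1.36/0.0032168 = 422.8 K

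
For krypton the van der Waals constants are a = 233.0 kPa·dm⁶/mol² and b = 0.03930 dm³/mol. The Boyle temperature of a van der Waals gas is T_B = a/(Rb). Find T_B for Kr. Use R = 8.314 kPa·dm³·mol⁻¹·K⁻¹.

T_B ≈ 713.1 K

For a van der Waals gas the second virial coefficient B₂ = b − a/(RT) vanishes at T_B = a/(Rb).
T_B = 233.0/(8.314×0.03930) = 233.0/0.32674 = 713.1 K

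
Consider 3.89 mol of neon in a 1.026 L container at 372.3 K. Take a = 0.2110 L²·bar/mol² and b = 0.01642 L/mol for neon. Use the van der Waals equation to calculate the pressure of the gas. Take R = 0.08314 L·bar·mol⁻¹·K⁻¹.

P = nRT/(V − nb) − a n²/V²
nRT/(V − nb) = (3.89)(0.08314)(372.3)/(1.026 − 3.89×0.01642) = 120.41/0.96213 = 125.15 bar
a n²/V² = (0.2110)(3.89)²/(1.026)² = 3.0331 bar
P = 125.15 − 3.0331 = 122.1 bar

P ≈ 122.1 bar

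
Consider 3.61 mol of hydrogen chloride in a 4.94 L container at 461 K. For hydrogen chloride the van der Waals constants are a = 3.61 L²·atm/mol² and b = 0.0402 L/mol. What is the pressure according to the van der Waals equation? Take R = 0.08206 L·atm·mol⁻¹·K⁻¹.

P = nRT/(V − nb) − a n²/V²
nRT/(V − nb) = (3.61)(0.08206)(461)/(4.94 − 3.61×0.0402) = 136.57/4.7949 = 28.482 atm
a n²/V² = (3.61)(3.61)²/(4.94)² = 1.9278 atm
P = 28.482 − 1.9278 = 26.55 atm

P ≈ 26.55 atm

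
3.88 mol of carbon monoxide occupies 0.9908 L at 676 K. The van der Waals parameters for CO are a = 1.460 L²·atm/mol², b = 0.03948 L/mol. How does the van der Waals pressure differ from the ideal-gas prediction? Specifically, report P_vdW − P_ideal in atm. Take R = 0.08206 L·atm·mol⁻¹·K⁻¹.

ΔP ≈ 17.34 atm

Ideal: P_ideal = nRT/V = (3.88)(0.08206)(676)/0.9908 = 217.232 atm
vdW: P = nRT/(V − nb) − a n²/V² = 215.234/0.837618 − 21.9794/0.981685 = 256.960 − 22.3895 = 234.571 atm
ΔP = 234.571 − 217.232 = 17.34 atm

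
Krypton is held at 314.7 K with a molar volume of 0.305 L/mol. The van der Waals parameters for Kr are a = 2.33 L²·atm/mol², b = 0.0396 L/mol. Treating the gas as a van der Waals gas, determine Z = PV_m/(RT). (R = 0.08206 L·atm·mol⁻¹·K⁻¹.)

P = RT/(V_m − b) − a/V_m² = (0.08206)(314.7)/(0.305 − 0.0396) − 2.33/(0.305)²
  = 25.824/0.26540 − 25.047 = 97.302 − 25.047 = 72.255 atm
Z = PV_m/(RT) = (72.255)(0.305)/((0.08206)(314.7)) = 22.038/25.824 = 0.8534

Z ≈ 0.8534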